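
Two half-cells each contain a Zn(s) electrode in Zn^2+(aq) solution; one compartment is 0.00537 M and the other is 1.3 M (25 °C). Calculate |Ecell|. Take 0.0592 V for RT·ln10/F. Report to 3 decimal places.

For a concentration cell E°cell = 0, since both electrodes use the same couple.
The compartment with the higher Zn^2+(aq) concentration (1.3 M) acts as the cathode; ions are reduced there and produced at the dilute (0.00537 M) anode.
With n = 2, Ecell = −(0.0592/2)·log([dilute]/[conc]) = −(0.0592/2)·log(0.00537/1.3) = +0.071 V.

0.071 V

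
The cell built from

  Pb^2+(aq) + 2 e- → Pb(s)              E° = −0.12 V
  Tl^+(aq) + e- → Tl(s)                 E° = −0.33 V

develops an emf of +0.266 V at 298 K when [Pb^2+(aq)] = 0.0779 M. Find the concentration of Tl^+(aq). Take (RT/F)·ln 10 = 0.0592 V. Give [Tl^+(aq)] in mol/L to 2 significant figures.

With Pb²⁺/Pb at the cathode and Tl⁺/Tl at the anode, E°cell = −0.12 − (−0.33) = +0.21 V (n = 2).
From the Nernst equation, log Q = n(E° − E)/0.0592 = 2·(+0.21 − (+0.266))/0.0592 = −1.892.
The balanced reaction is Pb^2+(aq) + 2 Tl(s) → Pb(s) + 2 Tl^+(aq), so Q = [Tl^+(aq)]^2 / [Pb^2+(aq)].
Solving for the unknown gives log [Tl^+(aq)] = −1.500, so [Tl^+(aq)] ≈ 0.032 M.

0.032 M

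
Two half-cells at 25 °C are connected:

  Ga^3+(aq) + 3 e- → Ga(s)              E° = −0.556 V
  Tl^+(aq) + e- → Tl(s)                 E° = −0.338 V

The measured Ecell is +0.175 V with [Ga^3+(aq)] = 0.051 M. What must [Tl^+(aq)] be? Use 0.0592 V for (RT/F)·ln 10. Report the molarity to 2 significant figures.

0.070 M

Tl⁺/Tl is the cathode (higher E°); E°cell = −0.338 − (−0.556) = +0.218 V with n = 3.
Rearranging E = E° − (0.0592/n)·log Q gives log Q = 3(+0.218 − (+0.175))/0.0592 = 2.179.
Balancing electrons gives 3 Tl^+(aq) + Ga(s) → 3 Tl(s) + Ga^3+(aq); thus Q = [Ga^3+(aq)] / [Tl^+(aq)]^3.
Isolating [Tl^+(aq)] in Q = 10^{2.179} yields log [Tl^+(aq)] = −1.157, i.e. 0.070 M.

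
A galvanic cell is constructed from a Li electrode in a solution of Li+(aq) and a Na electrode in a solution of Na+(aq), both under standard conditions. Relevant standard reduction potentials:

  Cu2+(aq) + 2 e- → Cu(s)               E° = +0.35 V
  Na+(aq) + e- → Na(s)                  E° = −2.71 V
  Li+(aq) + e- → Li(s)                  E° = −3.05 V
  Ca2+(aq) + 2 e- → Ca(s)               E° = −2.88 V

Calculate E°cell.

Of the two couples in this cell, the one with the more positive reduction potential is reduced at the cathode: here that is Na⁺/Na (−2.71 V); Li⁺/Li (−3.05 V) is the anode.
E°cell = E°(cathode) − E°(anode) = −2.71 − (−3.05) = +0.34 V.

+0.34 V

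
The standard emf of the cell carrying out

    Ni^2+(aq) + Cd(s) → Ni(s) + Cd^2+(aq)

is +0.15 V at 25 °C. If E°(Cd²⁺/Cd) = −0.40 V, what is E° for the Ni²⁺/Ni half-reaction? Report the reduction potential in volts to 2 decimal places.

In the reaction as written the Ni²⁺/Ni couple is reduced (cathode) and Cd²⁺/Cd is oxidized (anode), so E°cell = E°(Ni²⁺/Ni) − E°(Cd²⁺/Cd).
E°(Ni²⁺/Ni) = E°cell + E°(anode) = +0.15 + (−0.40) = −0.25 V.

−0.25 V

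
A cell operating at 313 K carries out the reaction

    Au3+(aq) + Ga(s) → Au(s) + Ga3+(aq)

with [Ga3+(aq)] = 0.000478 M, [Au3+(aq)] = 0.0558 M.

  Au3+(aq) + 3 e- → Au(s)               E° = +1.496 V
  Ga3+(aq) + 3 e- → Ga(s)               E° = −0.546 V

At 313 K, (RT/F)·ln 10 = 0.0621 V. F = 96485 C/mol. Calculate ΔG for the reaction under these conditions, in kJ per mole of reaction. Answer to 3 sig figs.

−603 kJ/mol

The standard cell potential is +1.496 − (−0.546) = +2.042 V, with n = 3 electrons in the balanced equation.
The reaction quotient is [Ga3+(aq)] / [Au3+(aq)] = 0.00857; by Nernst, E = +2.042 − (0.0621/3)(−2.067) = +2.0848 V.
Then ΔG = −nFE = −3 × 96485 × +2.0848 J/mol = −603 kJ/mol.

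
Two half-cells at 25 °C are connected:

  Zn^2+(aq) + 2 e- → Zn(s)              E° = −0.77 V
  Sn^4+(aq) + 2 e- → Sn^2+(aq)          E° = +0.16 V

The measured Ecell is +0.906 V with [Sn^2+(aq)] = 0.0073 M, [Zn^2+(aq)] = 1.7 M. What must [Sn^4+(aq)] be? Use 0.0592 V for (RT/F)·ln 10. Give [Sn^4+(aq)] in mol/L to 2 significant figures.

0.0019 M

With Sn⁴⁺/Sn²⁺ at the cathode and Zn²⁺/Zn at the anode, E°cell = +0.16 − (−0.77) = +0.93 V (n = 2).
From the Nernst equation, log Q = n(E° − E)/0.0592 = 2·(+0.93 − (+0.906))/0.0592 = 0.811.
Balancing electrons gives Sn^4+(aq) + Zn(s) → Sn^2+(aq) + Zn^2+(aq); thus Q = ([Sn^2+(aq)]·[Zn^2+(aq)]) / [Sn^4+(aq)].
Isolating [Sn^4+(aq)] in Q = 10^{0.811} yields log [Sn^4+(aq)] = −2.717, i.e. 0.0019 M.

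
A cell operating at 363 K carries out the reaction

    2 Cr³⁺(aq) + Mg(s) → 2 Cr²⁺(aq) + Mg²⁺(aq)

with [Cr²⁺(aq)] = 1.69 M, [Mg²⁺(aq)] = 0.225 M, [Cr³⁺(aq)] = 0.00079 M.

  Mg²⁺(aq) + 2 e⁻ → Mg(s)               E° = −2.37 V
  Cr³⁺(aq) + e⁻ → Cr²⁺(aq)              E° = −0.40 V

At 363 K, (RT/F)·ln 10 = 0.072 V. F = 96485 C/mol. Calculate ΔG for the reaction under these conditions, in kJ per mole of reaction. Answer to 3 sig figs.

With Cr³⁺/Cr²⁺ reduced at the cathode, E°cell = −0.40 − (−2.37) = +1.97 V and n = 2.
The reaction quotient is ([Cr²⁺(aq)]^2·[Mg²⁺(aq)]) / [Cr³⁺(aq)]^2 = 1.03×10^6; by Nernst, E = +1.97 − (0.072/2)(6.013) = +1.7535 V.
Then ΔG = −nFE = −2 × 96485 × +1.7535 J/mol = −338 kJ/mol.

−338 kJ/mol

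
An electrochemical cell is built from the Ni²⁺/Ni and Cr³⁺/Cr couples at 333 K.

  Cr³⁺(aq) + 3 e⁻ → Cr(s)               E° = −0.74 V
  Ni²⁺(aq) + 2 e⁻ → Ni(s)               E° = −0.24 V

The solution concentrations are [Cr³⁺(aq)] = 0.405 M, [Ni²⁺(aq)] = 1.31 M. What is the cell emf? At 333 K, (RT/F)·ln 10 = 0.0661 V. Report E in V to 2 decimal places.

Since E°(Ni²⁺/Ni) > E°(Cr³⁺/Cr), Ni²⁺/Ni serves as the cathode.
The standard potential is −0.24 − (−0.74) = +0.50 V and the balanced reaction transfers n = 6 electrons.
The balanced reaction is 3 Ni²⁺(aq) + 2 Cr(s) → 3 Ni(s) + 2 Cr³⁺(aq), so Q = [Cr³⁺(aq)]^2 / [Ni²⁺(aq)]^3 = 0.073 and log Q = −1.137.
Applying E = E° − (RT ln10/nF)·log Q gives +0.50 − (0.0661/6)(−1.137) = +0.51 V.

+0.51 V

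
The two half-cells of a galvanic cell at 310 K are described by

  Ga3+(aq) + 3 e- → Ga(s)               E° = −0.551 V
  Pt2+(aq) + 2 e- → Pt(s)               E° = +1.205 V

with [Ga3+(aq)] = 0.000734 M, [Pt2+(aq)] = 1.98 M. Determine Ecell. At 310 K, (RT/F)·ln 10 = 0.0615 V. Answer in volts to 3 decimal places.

+1.829 V

Pt²⁺/Pt is reduced (cathode, E° = +1.205 V) and Ga³⁺/Ga is oxidized (anode).
E°cell = +1.205 − (−0.551) = +1.756 V, with n = 6 electrons transferred.
For the overall reaction 3 Pt2+(aq) + 2 Ga(s) → 3 Pt(s) + 2 Ga3+(aq), Q = [Ga3+(aq)]^2 / [Pt2+(aq)]^3 = 6.94×10^−8, giving log Q = −7.159.
By the Nernst equation, E = +1.756 − (0.0615/6)·(−7.159) = +1.829 V.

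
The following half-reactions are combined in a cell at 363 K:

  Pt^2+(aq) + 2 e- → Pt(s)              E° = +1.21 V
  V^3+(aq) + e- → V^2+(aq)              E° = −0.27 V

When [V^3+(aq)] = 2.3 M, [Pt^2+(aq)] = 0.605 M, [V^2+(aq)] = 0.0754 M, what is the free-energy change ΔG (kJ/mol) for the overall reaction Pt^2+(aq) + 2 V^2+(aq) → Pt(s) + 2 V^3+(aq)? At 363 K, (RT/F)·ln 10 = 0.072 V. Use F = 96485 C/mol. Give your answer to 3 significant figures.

E°cell = +1.21 − (−0.27) = +1.48 V; the balanced reaction transfers n = 2 electrons.
Here Q = [V^3+(aq)]^2 / ([Pt^2+(aq)]·[V^2+(aq)]^2) = 1.54×10^3 (log Q = 3.187), giving E = +1.48 − (0.072/2)·(3.187) = +1.3653 V.
Then ΔG = −nFE = −2 × 96485 × +1.3653 J/mol = −263 kJ/mol.

−263 kJ/mol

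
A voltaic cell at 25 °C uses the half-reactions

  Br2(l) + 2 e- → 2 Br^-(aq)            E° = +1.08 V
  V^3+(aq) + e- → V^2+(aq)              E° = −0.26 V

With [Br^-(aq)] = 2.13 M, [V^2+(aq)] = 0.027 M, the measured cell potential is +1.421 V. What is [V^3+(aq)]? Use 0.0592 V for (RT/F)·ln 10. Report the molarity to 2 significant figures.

0.00054 M

Br₂/Br⁻ is the cathode (higher E°); E°cell = +1.08 − (−0.26) = +1.34 V with n = 2.
Rearranging E = E° − (0.0592/n)·log Q gives log Q = 2(+1.34 − (+1.421))/0.0592 = −2.736.
Balancing electrons gives Br2(l) + 2 V^2+(aq) → 2 Br^-(aq) + 2 V^3+(aq); thus Q = ([Br^-(aq)]^2·[V^3+(aq)]^2) / [V^2+(aq)]^2.
Solving for the unknown gives log [V^3+(aq)] = −3.265, so [V^3+(aq)] ≈ 0.00054 M.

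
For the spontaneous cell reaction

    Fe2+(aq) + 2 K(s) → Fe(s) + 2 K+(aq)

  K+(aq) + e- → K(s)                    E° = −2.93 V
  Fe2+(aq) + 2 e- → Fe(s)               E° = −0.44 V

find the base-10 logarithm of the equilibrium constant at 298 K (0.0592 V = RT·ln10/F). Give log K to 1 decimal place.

log K = 84.1

The Fe²⁺/Fe couple is reduced (cathode); E°cell = −0.44 − (−2.93) = +2.49 V with n = 2.
At equilibrium E = 0, so log K = nE°cell / 0.0592 = (2)(+2.49) / 0.0592 = 84.1.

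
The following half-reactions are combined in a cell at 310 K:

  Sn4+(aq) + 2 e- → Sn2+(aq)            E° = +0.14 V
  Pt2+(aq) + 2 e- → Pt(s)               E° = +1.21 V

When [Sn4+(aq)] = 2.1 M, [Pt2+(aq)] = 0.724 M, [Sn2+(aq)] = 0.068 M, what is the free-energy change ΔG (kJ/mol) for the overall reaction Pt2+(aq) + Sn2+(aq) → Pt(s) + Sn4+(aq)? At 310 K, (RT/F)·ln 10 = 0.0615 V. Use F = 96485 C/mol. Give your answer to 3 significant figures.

E°cell = +1.21 − (+0.14) = +1.07 V; the balanced reaction transfers n = 2 electrons.
The reaction quotient is [Sn4+(aq)] / ([Pt2+(aq)]·[Sn2+(aq)]) = 42.7; by Nernst, E = +1.07 − (0.0615/2)(1.630) = +1.0199 V.
Finally ΔG = −nFE = −(2)(96485 C/mol)(+1.0199 V) = −197 kJ/mol.

−197 kJ/mol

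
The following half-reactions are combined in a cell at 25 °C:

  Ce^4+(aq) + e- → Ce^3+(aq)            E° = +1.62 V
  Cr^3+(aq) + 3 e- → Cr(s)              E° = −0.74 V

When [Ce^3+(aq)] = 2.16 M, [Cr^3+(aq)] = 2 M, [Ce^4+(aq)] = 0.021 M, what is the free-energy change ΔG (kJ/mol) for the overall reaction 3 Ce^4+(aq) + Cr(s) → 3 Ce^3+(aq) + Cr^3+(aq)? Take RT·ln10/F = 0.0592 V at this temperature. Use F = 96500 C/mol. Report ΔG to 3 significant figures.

−647 kJ/mol

With Ce⁴⁺/Ce³⁺ reduced at the cathode, E°cell = +1.62 − (−0.74) = +2.36 V and n = 3.
Here Q = ([Ce^3+(aq)]^3·[Cr^3+(aq)]) / [Ce^4+(aq)]^3 = 2.18×10^6 (log Q = 6.338), giving E = +2.36 − (0.0592/3)·(6.338) = +2.2349 V.
Finally ΔG = −nFE = −(3)(96500 C/mol)(+2.2349 V) = −647 kJ/mol.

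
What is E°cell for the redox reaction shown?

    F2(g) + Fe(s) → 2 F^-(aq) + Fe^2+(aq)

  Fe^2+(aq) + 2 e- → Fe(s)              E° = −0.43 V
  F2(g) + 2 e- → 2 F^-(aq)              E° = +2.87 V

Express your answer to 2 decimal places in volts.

F2(g) gains electrons, so the F₂/F⁻ couple is the cathode; the Fe²⁺/Fe couple is the anode.
E°cell = E°(cathode) − E°(anode) = +2.87 − (−0.43) = +3.30 V.

+3.30 V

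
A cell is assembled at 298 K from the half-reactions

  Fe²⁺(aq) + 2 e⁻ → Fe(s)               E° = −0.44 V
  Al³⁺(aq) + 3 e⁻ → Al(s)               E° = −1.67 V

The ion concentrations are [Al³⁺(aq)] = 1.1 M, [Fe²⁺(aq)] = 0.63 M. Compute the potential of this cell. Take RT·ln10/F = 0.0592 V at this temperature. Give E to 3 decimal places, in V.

+1.223 V

Since E°(Fe²⁺/Fe) > E°(Al³⁺/Al), Fe²⁺/Fe serves as the cathode.
E°cell = −0.44 − (−1.67) = +1.23 V, with n = 6 electrons transferred.
The balanced reaction is 3 Fe²⁺(aq) + 2 Al(s) → 3 Fe(s) + 2 Al³⁺(aq), so Q = [Al³⁺(aq)]^2 / [Fe²⁺(aq)]^3 = 4.84 and log Q = 0.685.
Applying E = E° − (RT ln10/nF)·log Q gives +1.23 − (0.0592/6)(0.685) = +1.223 V.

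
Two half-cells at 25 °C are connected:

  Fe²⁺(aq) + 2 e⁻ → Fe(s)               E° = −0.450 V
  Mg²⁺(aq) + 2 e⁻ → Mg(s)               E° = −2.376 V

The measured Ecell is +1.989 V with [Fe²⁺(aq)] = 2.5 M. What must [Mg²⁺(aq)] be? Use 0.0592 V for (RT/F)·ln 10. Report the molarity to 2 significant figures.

With Fe²⁺/Fe at the cathode and Mg²⁺/Mg at the anode, E°cell = −0.450 − (−2.376) = +1.926 V (n = 2).
From the Nernst equation, log Q = n(E° − E)/0.0592 = 2·(+1.926 − (+1.989))/0.0592 = −2.128.
Balancing electrons gives Fe²⁺(aq) + Mg(s) → Fe(s) + Mg²⁺(aq); thus Q = [Mg²⁺(aq)] / [Fe²⁺(aq)].
Isolating [Mg²⁺(aq)] in Q = 10^{−2.128} yields log [Mg²⁺(aq)] = −1.730, i.e. 0.019 M.

0.019 M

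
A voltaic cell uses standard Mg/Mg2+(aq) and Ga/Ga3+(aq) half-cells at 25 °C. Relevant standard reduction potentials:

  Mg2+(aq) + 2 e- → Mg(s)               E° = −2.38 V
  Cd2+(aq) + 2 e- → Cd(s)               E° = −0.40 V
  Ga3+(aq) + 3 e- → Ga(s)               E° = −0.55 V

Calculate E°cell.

The Ga³⁺/Ga couple has the higher E°, so Ga ion is reduced (cathode) and Mg is oxidized (anode).
E°cell = E°(cathode) − E°(anode) = −0.55 − (−2.38) = +1.83 V.

+1.83 V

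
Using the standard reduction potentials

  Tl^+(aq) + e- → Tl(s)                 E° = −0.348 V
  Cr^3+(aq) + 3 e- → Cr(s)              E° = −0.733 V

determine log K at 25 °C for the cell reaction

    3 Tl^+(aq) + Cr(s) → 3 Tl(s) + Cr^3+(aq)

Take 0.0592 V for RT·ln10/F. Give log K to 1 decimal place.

log K = 19.5

The Tl⁺/Tl couple is reduced (cathode); E°cell = −0.348 − (−0.733) = +0.385 V with n = 3.
At equilibrium E = 0, so log K = nE°cell / 0.0592 = (3)(+0.385) / 0.0592 = 19.5.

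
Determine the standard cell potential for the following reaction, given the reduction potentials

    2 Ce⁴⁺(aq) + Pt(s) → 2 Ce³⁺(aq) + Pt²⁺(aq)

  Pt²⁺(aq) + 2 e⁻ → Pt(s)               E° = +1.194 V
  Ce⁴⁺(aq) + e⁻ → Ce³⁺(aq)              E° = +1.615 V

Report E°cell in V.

+0.421 V

Ce⁴⁺(aq) gains electrons, so the Ce⁴⁺/Ce³⁺ couple is the cathode; the Pt²⁺/Pt couple is the anode.
E°cell = E°(cathode) − E°(anode) = +1.615 − (+1.194) = +0.421 V.
The positive value indicates the reaction is spontaneous as written.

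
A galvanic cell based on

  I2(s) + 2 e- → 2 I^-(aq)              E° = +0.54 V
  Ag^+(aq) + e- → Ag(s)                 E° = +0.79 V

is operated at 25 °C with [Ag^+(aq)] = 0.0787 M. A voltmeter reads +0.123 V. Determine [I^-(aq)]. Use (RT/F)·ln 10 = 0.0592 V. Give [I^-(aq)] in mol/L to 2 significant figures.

0.091 M

With Ag⁺/Ag at the cathode and I₂/I⁻ at the anode, E°cell = +0.79 − (+0.54) = +0.25 V (n = 2).
Rearranging E = E° − (0.0592/n)·log Q gives log Q = 2(+0.25 − (+0.123))/0.0592 = 4.291.
Balancing electrons gives 2 Ag^+(aq) + 2 I^-(aq) → 2 Ag(s) + I2(s); thus Q = 1 / ([Ag^+(aq)]^2·[I^-(aq)]^2).
Solving for the unknown gives log [I^-(aq)] = −1.041, so [I^-(aq)] ≈ 0.091 M.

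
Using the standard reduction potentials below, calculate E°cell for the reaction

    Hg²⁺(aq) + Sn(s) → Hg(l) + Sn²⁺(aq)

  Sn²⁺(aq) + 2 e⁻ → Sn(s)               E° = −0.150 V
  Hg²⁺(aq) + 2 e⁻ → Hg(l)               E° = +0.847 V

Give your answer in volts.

+0.997 V

In the reaction as written, Hg²⁺(aq) is reduced (cathode) and Sn²⁺(aq) is produced by oxidation at the anode.
E°cell = E°(cathode) − E°(anode) = +0.847 − (−0.150) = +0.997 V.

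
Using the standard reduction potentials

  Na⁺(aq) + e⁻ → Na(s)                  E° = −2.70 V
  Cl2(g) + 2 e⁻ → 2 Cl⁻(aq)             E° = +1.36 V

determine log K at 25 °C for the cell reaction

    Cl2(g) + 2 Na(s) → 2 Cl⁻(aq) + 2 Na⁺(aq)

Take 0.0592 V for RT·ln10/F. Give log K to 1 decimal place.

The Cl₂/Cl⁻ couple is reduced (cathode); E°cell = +1.36 − (−2.70) = +4.06 V with n = 2.
At equilibrium E = 0, so log K = nE°cell / 0.0592 = (2)(+4.06) / 0.0592 = 137.2.

log K = 137.2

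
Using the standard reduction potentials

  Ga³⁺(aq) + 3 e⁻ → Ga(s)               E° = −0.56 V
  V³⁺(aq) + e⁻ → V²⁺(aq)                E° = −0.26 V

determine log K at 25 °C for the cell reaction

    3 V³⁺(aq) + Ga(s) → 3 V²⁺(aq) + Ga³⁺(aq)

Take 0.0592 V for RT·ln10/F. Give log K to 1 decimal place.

The V³⁺/V²⁺ couple is reduced (cathode); E°cell = −0.26 − (−0.56) = +0.30 V with n = 3.
At equilibrium E = 0, so log K = nE°cell / 0.0592 = (3)(+0.30) / 0.0592 = 15.2.

log K = 15.2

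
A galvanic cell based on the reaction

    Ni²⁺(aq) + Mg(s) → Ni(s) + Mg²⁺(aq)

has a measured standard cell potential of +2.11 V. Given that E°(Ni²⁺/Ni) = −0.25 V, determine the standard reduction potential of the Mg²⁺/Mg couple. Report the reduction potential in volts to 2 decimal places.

In the reaction as written the Ni²⁺/Ni couple is reduced (cathode) and Mg²⁺/Mg is oxidized (anode), so E°cell = E°(Ni²⁺/Ni) − E°(Mg²⁺/Mg).
E°(Mg²⁺/Mg) = E°(cathode) − E°cell = −0.25 − (+2.11) = −2.36 V.

−2.36 V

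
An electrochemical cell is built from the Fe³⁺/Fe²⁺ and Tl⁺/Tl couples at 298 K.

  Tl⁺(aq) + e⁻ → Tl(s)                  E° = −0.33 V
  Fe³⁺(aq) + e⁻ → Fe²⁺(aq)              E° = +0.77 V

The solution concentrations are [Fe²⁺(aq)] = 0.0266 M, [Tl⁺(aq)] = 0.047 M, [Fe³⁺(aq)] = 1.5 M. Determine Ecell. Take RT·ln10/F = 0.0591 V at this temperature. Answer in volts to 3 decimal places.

The Fe³⁺/Fe²⁺ couple has the more positive E°, so it is the cathode; Tl⁺/Tl is the anode.
E°cell = +0.77 − (−0.33) = +1.10 V, with n = 1 electron transferred.
The balanced reaction is Fe³⁺(aq) + Tl(s) → Fe²⁺(aq) + Tl⁺(aq), so Q = ([Fe²⁺(aq)]·[Tl⁺(aq)]) / [Fe³⁺(aq)] = 0.000833 and log Q = −3.079.
By the Nernst equation, E = +1.10 − (0.0591/1)·(−3.079) = +1.282 V.

+1.282 V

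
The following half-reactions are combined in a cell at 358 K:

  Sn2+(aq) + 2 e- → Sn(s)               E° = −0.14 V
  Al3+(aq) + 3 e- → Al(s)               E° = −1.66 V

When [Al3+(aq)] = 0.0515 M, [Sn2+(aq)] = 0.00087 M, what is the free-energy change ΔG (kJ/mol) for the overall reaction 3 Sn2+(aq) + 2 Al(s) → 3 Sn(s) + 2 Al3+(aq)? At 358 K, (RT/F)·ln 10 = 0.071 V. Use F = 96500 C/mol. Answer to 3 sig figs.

−835 kJ/mol

The standard cell potential is −0.14 − (−1.66) = +1.52 V, with n = 6 electrons in the balanced equation.
Here Q = [Al3+(aq)]^2 / [Sn2+(aq)]^3 = 4.03×10^6 (log Q = 6.605), giving E = +1.52 − (0.071/6)·(6.605) = +1.4418 V.
Finally ΔG = −nFE = −(6)(96500 C/mol)(+1.4418 V) = −835 kJ/mol.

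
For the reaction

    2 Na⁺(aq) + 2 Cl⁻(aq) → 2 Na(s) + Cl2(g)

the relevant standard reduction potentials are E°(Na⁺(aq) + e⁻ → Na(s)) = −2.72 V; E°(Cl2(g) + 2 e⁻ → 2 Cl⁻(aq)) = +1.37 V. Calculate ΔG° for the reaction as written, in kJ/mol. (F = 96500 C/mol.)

+789 kJ/mol

In the reaction as written Na⁺(aq) is reduced, so the Na⁺/Na couple is the cathode and Cl₂/Cl⁻ is the anode.
E°cell = −2.72 − (+1.37) = −4.09 V; balancing electrons gives n = 2.
ΔG° = −nFE°cell = −(2)(96500)(−4.09) J/mol = +789 kJ/mol.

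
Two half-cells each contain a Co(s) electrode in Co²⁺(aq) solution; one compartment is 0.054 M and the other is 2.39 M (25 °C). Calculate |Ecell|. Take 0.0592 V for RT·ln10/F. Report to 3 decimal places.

For a concentration cell E°cell = 0, since both electrodes use the same couple.
The compartment with the higher Co²⁺(aq) concentration (2.39 M) acts as the cathode; ions are reduced there and produced at the dilute (0.054 M) anode.
With n = 2, Ecell = −(0.0592/2)·log([dilute]/[conc]) = −(0.0592/2)·log(0.054/2.39) = +0.049 V.

0.049 V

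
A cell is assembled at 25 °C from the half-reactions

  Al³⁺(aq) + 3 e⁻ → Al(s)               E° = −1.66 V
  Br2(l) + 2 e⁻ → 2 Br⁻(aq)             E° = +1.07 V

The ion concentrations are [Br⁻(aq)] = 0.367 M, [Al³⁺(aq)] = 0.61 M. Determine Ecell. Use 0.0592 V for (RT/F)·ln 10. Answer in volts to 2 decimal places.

+2.76 V

The Br₂/Br⁻ couple has the more positive E°, so it is the cathode; Al³⁺/Al is the anode.
The standard potential is +1.07 − (−1.66) = +2.73 V and the balanced reaction transfers n = 6 electrons.
Balancing gives 3 Br2(l) + 2 Al(s) → 6 Br⁻(aq) + 2 Al³⁺(aq); hence Q = [Br⁻(aq)]^6·[Al³⁺(aq)]^2 = 0.000909 (log Q = −3.041).
E = E° − (0.0592/n)·log Q = +2.73 − (0.0592/6)(−3.041) = +2.76 V.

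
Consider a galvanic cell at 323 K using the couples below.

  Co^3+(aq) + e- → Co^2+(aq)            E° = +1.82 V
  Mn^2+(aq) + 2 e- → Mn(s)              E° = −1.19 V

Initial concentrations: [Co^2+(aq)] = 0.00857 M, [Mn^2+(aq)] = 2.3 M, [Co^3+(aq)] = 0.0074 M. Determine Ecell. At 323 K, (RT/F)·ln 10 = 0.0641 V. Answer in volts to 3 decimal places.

Co³⁺/Co²⁺ is reduced (cathode, E° = +1.82 V) and Mn²⁺/Mn is oxidized (anode).
The standard potential is +1.82 − (−1.19) = +3.01 V and the balanced reaction transfers n = 2 electrons.
Balancing gives 2 Co^3+(aq) + Mn(s) → 2 Co^2+(aq) + Mn^2+(aq); hence Q = ([Co^2+(aq)]^2·[Mn^2+(aq)]) / [Co^3+(aq)]^2 = 3.08 (log Q = 0.489).
Applying E = E° − (RT ln10/nF)·log Q gives +3.01 − (0.0641/2)(0.489) = +2.994 V.

+2.994 V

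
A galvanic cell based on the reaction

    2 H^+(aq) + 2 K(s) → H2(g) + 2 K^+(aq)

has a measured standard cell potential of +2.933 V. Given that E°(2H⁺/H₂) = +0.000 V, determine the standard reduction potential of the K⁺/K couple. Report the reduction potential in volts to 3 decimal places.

In the reaction as written the 2H⁺/H₂ couple is reduced (cathode) and K⁺/K is oxidized (anode), so E°cell = E°(2H⁺/H₂) − E°(K⁺/K).
E°(K⁺/K) = E°(cathode) − E°cell = +0.000 − (+2.933) = −2.933 V.

−2.933 V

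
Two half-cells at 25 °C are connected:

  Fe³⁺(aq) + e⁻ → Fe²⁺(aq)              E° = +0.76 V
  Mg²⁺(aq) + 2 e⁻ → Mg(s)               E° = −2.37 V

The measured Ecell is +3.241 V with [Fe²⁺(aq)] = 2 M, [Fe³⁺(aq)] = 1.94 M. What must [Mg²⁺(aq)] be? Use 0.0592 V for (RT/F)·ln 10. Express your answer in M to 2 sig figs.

0.00017 M

The Fe³⁺/Fe²⁺ couple has the larger reduction potential, so it is the cathode: E°cell = +0.76 − (−2.37) = +3.13 V and n = 2.
Since E = E° − (0.0592/n)·log Q, log Q = n(E° − E)/0.0592 = −3.750.
For 2 Fe³⁺(aq) + Mg(s) → 2 Fe²⁺(aq) + Mg²⁺(aq), the reaction quotient is Q = ([Fe²⁺(aq)]^2·[Mg²⁺(aq)]) / [Fe³⁺(aq)]^2.
Isolating [Mg²⁺(aq)] in Q = 10^{−3.750} yields log [Mg²⁺(aq)] = −3.776, i.e. 0.00017 M.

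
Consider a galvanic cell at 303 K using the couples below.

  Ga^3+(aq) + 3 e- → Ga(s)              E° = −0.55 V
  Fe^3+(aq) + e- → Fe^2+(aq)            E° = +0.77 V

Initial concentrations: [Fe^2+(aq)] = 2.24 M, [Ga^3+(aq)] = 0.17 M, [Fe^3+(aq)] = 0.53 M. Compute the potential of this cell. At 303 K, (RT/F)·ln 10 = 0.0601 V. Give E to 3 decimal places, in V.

Fe³⁺/Fe²⁺ is reduced (cathode, E° = +0.77 V) and Ga³⁺/Ga is oxidized (anode).
The standard potential is +0.77 − (−0.55) = +1.32 V and the balanced reaction transfers n = 3 electrons.
For the overall reaction 3 Fe^3+(aq) + Ga(s) → 3 Fe^2+(aq) + Ga^3+(aq), Q = ([Fe^2+(aq)]^3·[Ga^3+(aq)]) / [Fe^3+(aq)]^3 = 12.8, giving log Q = 1.108.
Applying E = E° − (RT ln10/nF)·log Q gives +1.32 − (0.0601/3)(1.108) = +1.298 V.

+1.298 V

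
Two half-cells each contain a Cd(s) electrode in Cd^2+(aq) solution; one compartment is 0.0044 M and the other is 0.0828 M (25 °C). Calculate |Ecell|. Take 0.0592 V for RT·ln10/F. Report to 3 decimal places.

For a concentration cell E°cell = 0, since both electrodes use the same couple.
The compartment with the higher Cd^2+(aq) concentration (0.0828 M) acts as the cathode; ions are reduced there and produced at the dilute (0.0044 M) anode.
With n = 2, Ecell = −(0.0592/2)·log([dilute]/[conc]) = −(0.0592/2)·log(0.0044/0.0828) = +0.038 V.

0.038 V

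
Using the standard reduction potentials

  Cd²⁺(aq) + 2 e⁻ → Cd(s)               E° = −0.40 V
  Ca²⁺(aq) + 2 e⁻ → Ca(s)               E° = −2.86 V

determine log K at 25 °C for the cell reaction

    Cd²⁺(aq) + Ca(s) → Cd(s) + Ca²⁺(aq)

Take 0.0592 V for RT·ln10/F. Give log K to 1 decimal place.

The Cd²⁺/Cd couple is reduced (cathode); E°cell = −0.40 − (−2.86) = +2.46 V with n = 2.
At equilibrium E = 0, so log K = nE°cell / 0.0592 = (2)(+2.46) / 0.0592 = 83.1.

log K = 83.1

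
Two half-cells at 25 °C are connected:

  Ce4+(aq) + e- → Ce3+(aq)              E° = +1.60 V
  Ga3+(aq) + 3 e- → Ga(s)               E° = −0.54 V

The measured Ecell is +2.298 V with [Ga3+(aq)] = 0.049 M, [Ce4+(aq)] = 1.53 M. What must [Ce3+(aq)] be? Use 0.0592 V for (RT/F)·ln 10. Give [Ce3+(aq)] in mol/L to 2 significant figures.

Ce⁴⁺/Ce³⁺ is the cathode (higher E°); E°cell = +1.60 − (−0.54) = +2.14 V with n = 3.
Rearranging E = E° − (0.0592/n)·log Q gives log Q = 3(+2.14 − (+2.298))/0.0592 = −8.007.
Balancing electrons gives 3 Ce4+(aq) + Ga(s) → 3 Ce3+(aq) + Ga3+(aq); thus Q = ([Ce3+(aq)]^3·[Ga3+(aq)]) / [Ce4+(aq)]^3.
Substituting the known concentrations and solving, log [Ce3+(aq)] = −2.048 and [Ce3+(aq)] = 0.0090 M.

0.0090 M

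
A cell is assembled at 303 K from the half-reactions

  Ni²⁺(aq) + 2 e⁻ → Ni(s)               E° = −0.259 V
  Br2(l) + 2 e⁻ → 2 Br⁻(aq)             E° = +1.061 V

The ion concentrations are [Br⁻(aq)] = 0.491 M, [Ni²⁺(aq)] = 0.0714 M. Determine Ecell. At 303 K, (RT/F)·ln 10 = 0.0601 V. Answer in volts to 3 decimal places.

+1.373 V

Since E°(Br₂/Br⁻) > E°(Ni²⁺/Ni), Br₂/Br⁻ serves as the cathode.
E°cell = E°cat − E°an = +1.061 − (−0.259) = +1.320 V; n = 2.
The balanced reaction is Br2(l) + Ni(s) → 2 Br⁻(aq) + Ni²⁺(aq), so Q = [Br⁻(aq)]^2·[Ni²⁺(aq)] = 0.0172 and log Q = −1.764.
Applying E = E° − (RT ln10/nF)·log Q gives +1.320 − (0.0601/2)(−1.764) = +1.373 V.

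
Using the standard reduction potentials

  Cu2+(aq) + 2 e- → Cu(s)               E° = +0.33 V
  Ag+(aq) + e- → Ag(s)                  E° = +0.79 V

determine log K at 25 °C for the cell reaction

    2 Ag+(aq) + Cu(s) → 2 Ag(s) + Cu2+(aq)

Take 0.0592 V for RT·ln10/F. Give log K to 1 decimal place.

The Ag⁺/Ag couple is reduced (cathode); E°cell = +0.79 − (+0.33) = +0.46 V with n = 2.
At equilibrium E = 0, so log K = nE°cell / 0.0592 = (2)(+0.46) / 0.0592 = 15.5.

log K = 15.5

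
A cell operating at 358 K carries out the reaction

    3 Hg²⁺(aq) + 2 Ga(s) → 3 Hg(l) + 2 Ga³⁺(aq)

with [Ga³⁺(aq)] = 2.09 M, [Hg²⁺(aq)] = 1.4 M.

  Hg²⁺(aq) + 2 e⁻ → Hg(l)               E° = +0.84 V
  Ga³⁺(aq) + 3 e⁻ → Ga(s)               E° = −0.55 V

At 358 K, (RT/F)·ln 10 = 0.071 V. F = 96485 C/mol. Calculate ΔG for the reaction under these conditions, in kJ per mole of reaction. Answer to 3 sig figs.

−803 kJ/mol

With Hg²⁺/Hg reduced at the cathode, E°cell = +0.84 − (−0.55) = +1.39 V and n = 6.
The reaction quotient is [Ga³⁺(aq)]^2 / [Hg²⁺(aq)]^3 = 1.59; by Nernst, E = +1.39 − (0.071/6)(0.202) = +1.3876 V.
Then ΔG = −nFE = −6 × 96485 × +1.3876 J/mol = −803 kJ/mol.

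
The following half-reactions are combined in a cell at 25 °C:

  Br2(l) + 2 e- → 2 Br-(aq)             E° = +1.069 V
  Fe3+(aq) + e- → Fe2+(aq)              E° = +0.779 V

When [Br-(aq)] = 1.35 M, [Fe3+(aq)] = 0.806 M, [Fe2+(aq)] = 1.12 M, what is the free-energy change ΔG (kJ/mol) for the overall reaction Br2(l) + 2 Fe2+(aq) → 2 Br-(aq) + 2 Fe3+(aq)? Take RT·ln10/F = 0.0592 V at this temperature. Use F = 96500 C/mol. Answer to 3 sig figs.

With Br₂/Br⁻ reduced at the cathode, E°cell = +1.069 − (+0.779) = +0.290 V and n = 2.
The reaction quotient is ([Br-(aq)]^2·[Fe3+(aq)]^2) / [Fe2+(aq)]^2 = 0.944; by Nernst, E = +0.290 − (0.0592/2)(−0.025) = +0.2907 V.
ΔG = −nFE = −(2)(96500)(+0.2907) J/mol = −56.1 kJ/mol.

−56.1 kJ/mol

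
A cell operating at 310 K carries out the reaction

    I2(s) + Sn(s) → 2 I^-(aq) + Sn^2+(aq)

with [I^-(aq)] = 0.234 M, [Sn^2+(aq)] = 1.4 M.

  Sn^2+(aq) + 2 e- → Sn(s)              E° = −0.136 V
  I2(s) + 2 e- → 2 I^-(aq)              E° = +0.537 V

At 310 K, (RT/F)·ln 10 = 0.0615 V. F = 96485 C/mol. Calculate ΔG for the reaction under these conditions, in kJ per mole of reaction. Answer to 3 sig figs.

E°cell = +0.537 − (−0.136) = +0.673 V; the balanced reaction transfers n = 2 electrons.
Here Q = [I^-(aq)]^2·[Sn^2+(aq)] = 0.0767 (log Q = −1.115), giving E = +0.673 − (0.0615/2)·(−1.115) = +0.7073 V.
Then ΔG = −nFE = −2 × 96485 × +0.7073 J/mol = −136 kJ/mol.

−136 kJ/mol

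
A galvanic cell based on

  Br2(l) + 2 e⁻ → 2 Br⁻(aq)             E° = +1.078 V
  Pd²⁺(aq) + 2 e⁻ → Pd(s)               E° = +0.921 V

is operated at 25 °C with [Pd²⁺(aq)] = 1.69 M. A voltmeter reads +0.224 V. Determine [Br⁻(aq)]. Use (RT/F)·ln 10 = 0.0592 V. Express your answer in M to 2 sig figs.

0.057 M

The Br₂/Br⁻ couple has the larger reduction potential, so it is the cathode: E°cell = +1.078 − (+0.921) = +0.157 V and n = 2.
Rearranging E = E° − (0.0592/n)·log Q gives log Q = 2(+0.157 − (+0.224))/0.0592 = −2.264.
The balanced reaction is Br2(l) + Pd(s) → 2 Br⁻(aq) + Pd²⁺(aq), so Q = [Br⁻(aq)]^2·[Pd²⁺(aq)].
Isolating [Br⁻(aq)] in Q = 10^{−2.264} yields log [Br⁻(aq)] = −1.246, i.e. 0.057 M.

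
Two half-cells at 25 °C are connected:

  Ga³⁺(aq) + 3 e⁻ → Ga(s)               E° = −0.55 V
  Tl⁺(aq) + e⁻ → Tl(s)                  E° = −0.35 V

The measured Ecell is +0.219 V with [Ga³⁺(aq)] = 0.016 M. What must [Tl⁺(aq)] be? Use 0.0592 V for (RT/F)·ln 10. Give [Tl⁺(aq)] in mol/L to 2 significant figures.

Tl⁺/Tl is the cathode (higher E°); E°cell = −0.35 − (−0.55) = +0.20 V with n = 3.
Since E = E° − (0.0592/n)·log Q, log Q = n(E° − E)/0.0592 = −0.963.
The balanced reaction is 3 Tl⁺(aq) + Ga(s) → 3 Tl(s) + Ga³⁺(aq), so Q = [Ga³⁺(aq)] / [Tl⁺(aq)]^3.
Solving for the unknown gives log [Tl⁺(aq)] = −0.278, so [Tl⁺(aq)] ≈ 0.53 M.

0.53 M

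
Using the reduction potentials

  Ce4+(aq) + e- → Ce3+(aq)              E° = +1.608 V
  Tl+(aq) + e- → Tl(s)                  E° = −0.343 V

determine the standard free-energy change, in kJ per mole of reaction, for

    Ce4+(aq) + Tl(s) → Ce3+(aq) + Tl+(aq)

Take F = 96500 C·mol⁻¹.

In the reaction as written Ce4+(aq) is reduced, so the Ce⁴⁺/Ce³⁺ couple is the cathode and Tl⁺/Tl is the anode.
E°cell = +1.608 − (−0.343) = +1.951 V; balancing electrons gives n = 1.
ΔG° = −nFE°cell = −(1)(96500)(+1.951) J/mol = −188 kJ/mol.

−188 kJ/mol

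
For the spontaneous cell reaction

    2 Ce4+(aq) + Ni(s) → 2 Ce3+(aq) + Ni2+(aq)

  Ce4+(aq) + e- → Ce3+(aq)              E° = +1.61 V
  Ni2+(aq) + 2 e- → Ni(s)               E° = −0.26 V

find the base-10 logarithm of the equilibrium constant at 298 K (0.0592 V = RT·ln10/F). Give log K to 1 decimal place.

The Ce⁴⁺/Ce³⁺ couple is reduced (cathode); E°cell = +1.61 − (−0.26) = +1.87 V with n = 2.
At equilibrium E = 0, so log K = nE°cell / 0.0592 = (2)(+1.87) / 0.0592 = 63.2.

log K = 63.2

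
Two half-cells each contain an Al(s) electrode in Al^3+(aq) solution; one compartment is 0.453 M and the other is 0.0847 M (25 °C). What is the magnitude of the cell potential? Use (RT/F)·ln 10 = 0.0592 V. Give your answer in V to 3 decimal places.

0.014 V

For a concentration cell E°cell = 0, since both electrodes use the same couple.
The compartment with the higher Al^3+(aq) concentration (0.453 M) acts as the cathode; ions are reduced there and produced at the dilute (0.0847 M) anode.
With n = 3, Ecell = −(0.0592/3)·log([dilute]/[conc]) = −(0.0592/3)·log(0.0847/0.453) = +0.014 V.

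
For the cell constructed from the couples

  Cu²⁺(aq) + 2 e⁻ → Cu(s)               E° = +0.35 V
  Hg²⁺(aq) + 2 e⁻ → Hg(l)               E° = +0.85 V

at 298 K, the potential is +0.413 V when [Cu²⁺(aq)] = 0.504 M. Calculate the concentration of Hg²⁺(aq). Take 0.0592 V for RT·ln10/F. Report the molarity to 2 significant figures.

0.00058 M

The Hg²⁺/Hg couple has the larger reduction potential, so it is the cathode: E°cell = +0.85 − (+0.35) = +0.50 V and n = 2.
From the Nernst equation, log Q = n(E° − E)/0.0592 = 2·(+0.50 − (+0.413))/0.0592 = 2.939.
Balancing electrons gives Hg²⁺(aq) + Cu(s) → Hg(l) + Cu²⁺(aq); thus Q = [Cu²⁺(aq)] / [Hg²⁺(aq)].
Isolating [Hg²⁺(aq)] in Q = 10^{2.939} yields log [Hg²⁺(aq)] = −3.237, i.e. 0.00058 M.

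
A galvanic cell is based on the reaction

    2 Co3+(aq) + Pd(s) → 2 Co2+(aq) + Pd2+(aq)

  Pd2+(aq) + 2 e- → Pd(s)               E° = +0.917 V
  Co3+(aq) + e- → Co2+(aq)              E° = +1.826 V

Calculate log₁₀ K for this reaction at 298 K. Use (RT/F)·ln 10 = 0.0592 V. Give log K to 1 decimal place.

The Co³⁺/Co²⁺ couple is reduced (cathode); E°cell = +1.826 − (+0.917) = +0.909 V with n = 2.
At equilibrium E = 0, so log K = nE°cell / 0.0592 = (2)(+0.909) / 0.0592 = 30.7.

log K = 30.7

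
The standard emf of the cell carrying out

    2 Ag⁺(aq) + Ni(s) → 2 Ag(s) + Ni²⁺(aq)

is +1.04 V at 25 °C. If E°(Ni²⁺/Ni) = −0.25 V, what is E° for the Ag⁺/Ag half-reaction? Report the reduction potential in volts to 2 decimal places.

+0.79 V

In the reaction as written the Ag⁺/Ag couple is reduced (cathode) and Ni²⁺/Ni is oxidized (anode), so E°cell = E°(Ag⁺/Ag) − E°(Ni²⁺/Ni).
E°(Ag⁺/Ag) = E°cell + E°(anode) = +1.04 + (−0.25) = +0.79 V.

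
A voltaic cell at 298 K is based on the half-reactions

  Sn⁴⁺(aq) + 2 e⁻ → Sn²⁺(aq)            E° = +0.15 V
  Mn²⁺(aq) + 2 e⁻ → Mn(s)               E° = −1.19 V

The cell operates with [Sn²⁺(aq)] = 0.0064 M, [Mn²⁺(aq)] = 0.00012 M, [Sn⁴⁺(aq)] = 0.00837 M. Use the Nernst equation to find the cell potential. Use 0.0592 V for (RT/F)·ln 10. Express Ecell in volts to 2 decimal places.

Sn⁴⁺/Sn²⁺ is reduced (cathode, E° = +0.15 V) and Mn²⁺/Mn is oxidized (anode).
E°cell = E°cat − E°an = +0.15 − (−1.19) = +1.34 V; n = 2.
Balancing gives Sn⁴⁺(aq) + Mn(s) → Sn²⁺(aq) + Mn²⁺(aq); hence Q = ([Sn²⁺(aq)]·[Mn²⁺(aq)]) / [Sn⁴⁺(aq)] = 9.18×10^−5 (log Q = −4.037).
Applying E = E° − (RT ln10/nF)·log Q gives +1.34 − (0.0592/2)(−4.037) = +1.46 V.

+1.46 V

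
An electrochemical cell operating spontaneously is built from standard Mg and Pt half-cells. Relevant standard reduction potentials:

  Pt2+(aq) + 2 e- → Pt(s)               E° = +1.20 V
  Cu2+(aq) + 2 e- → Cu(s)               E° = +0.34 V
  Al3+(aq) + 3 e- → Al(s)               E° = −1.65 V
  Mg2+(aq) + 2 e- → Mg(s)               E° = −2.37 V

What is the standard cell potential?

+3.57 V

Of the two couples in this cell, the one with the more positive reduction potential is reduced at the cathode: here that is Pt²⁺/Pt (+1.20 V); Mg²⁺/Mg (−2.37 V) is the anode.
E°cell = E°(cathode) − E°(anode) = +1.20 − (−2.37) = +3.57 V.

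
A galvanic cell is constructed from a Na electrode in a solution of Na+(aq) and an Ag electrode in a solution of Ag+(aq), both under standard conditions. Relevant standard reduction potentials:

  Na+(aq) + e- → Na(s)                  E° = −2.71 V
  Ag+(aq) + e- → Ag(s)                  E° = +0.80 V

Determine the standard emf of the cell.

The Ag⁺/Ag couple has the higher E°, so Ag ion is reduced (cathode) and Na is oxidized (anode).
E°cell = E°(cathode) − E°(anode) = +0.80 − (−2.71) = +3.51 V.

+3.51 V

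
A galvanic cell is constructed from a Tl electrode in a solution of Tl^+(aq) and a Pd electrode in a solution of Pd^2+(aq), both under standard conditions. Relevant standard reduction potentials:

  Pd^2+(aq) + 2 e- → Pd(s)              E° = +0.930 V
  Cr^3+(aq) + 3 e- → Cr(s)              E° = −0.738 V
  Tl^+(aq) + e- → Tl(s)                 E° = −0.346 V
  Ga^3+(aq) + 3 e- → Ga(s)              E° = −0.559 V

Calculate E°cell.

Of the two couples in this cell, the one with the more positive reduction potential is reduced at the cathode: here that is Pd²⁺/Pd (+0.930 V); Tl⁺/Tl (−0.346 V) is the anode.
E°cell = E°(cathode) − E°(anode) = +0.930 − (−0.346) = +1.276 V.

+1.276 V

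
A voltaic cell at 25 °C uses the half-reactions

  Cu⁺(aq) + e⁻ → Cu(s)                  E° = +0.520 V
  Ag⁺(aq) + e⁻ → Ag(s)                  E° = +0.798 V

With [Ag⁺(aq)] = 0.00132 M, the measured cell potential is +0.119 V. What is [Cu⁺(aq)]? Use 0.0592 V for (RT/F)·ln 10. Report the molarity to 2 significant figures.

0.64 M

With Ag⁺/Ag at the cathode and Cu⁺/Cu at the anode, E°cell = +0.798 − (+0.520) = +0.278 V (n = 1).
From the Nernst equation, log Q = n(E° − E)/0.0592 = 1·(+0.278 − (+0.119))/0.0592 = 2.686.
The balanced reaction is Ag⁺(aq) + Cu(s) → Ag(s) + Cu⁺(aq), so Q = [Cu⁺(aq)] / [Ag⁺(aq)].
Solving for the unknown gives log [Cu⁺(aq)] = −0.193, so [Cu⁺(aq)] ≈ 0.64 M.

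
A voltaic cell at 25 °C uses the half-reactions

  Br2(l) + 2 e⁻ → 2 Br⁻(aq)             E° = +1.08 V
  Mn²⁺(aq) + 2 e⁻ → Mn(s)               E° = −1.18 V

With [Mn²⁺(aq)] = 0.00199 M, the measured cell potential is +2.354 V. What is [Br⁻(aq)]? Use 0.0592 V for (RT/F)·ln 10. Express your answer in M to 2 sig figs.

0.58 M

Br₂/Br⁻ is the cathode (higher E°); E°cell = +1.08 − (−1.18) = +2.26 V with n = 2.
Since E = E° − (0.0592/n)·log Q, log Q = n(E° − E)/0.0592 = −3.176.
Balancing electrons gives Br2(l) + Mn(s) → 2 Br⁻(aq) + Mn²⁺(aq); thus Q = [Br⁻(aq)]^2·[Mn²⁺(aq)].
Substituting the known concentrations and solving, log [Br⁻(aq)] = −0.237 and [Br⁻(aq)] = 0.58 M.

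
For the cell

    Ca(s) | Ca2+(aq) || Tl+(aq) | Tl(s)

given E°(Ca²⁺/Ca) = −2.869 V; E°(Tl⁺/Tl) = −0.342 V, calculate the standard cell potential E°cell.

By convention the left-hand electrode in cell notation is the anode (oxidation) and the right-hand electrode is the cathode (reduction).
E°cell = E°(right) − E°(left) = −0.342 − (−2.869) = +2.527 V.

+2.527 V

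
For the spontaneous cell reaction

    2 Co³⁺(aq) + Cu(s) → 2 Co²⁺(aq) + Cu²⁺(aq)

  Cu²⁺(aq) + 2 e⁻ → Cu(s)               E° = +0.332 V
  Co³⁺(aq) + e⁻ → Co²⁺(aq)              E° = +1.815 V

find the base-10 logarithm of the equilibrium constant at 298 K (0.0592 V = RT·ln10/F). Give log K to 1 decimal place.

The Co³⁺/Co²⁺ couple is reduced (cathode); E°cell = +1.815 − (+0.332) = +1.483 V with n = 2.
At equilibrium E = 0, so log K = nE°cell / 0.0592 = (2)(+1.483) / 0.0592 = 50.1.

log K = 50.1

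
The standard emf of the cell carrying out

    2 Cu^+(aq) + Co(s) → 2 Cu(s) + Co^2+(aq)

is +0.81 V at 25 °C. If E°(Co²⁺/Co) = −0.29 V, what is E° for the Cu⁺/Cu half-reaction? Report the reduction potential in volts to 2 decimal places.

+0.52 V

In the reaction as written the Cu⁺/Cu couple is reduced (cathode) and Co²⁺/Co is oxidized (anode), so E°cell = E°(Cu⁺/Cu) − E°(Co²⁺/Co).
E°(Cu⁺/Cu) = E°cell + E°(anode) = +0.81 + (−0.29) = +0.52 V.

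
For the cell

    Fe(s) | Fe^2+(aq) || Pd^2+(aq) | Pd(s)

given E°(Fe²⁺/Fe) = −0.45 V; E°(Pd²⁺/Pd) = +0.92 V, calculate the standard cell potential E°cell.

+1.37 V

By convention the left-hand electrode in cell notation is the anode (oxidation) and the right-hand electrode is the cathode (reduction).
E°cell = E°(right) − E°(left) = +0.92 − (−0.45) = +1.37 V.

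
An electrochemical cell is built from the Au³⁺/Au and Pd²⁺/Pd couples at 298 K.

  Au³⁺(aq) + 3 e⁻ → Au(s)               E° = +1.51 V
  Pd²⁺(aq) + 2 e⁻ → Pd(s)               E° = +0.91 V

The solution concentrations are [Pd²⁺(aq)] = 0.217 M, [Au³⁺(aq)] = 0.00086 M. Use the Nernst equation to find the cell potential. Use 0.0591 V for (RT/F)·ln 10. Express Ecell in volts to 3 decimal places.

+0.559 V

Au³⁺/Au is reduced (cathode, E° = +1.51 V) and Pd²⁺/Pd is oxidized (anode).
E°cell = E°cat − E°an = +1.51 − (+0.91) = +0.60 V; n = 6.
The balanced reaction is 2 Au³⁺(aq) + 3 Pd(s) → 2 Au(s) + 3 Pd²⁺(aq), so Q = [Pd²⁺(aq)]^3 / [Au³⁺(aq)]^2 = 1.38×10^4 and log Q = 4.140.
E = E° − (0.0591/n)·log Q = +0.60 − (0.0591/6)(4.140) = +0.559 V.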